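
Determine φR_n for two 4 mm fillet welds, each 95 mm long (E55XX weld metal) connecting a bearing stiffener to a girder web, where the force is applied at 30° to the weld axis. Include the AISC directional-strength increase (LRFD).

E55XX → F_EXX = 550 MPa.
t_e = 0.707 × 4 = 2.828 mm; A_we = 2.828 × 190 = 537.3 mm².
Directional factor: 1.0 + 0.5 sin^1.5(30°) = 1.177.
F_nw = 0.6 × 550 × 1.177 = 388.3 MPa.
φR_n = 0.75 × 388.3 × 537.3 × 10⁻³ = 156.5 kN.

φR_n ≈ 156 kN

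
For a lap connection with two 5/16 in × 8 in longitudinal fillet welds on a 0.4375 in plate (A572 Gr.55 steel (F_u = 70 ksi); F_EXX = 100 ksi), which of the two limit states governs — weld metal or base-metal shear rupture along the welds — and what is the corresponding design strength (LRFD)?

t_e = 0.707 × 0.3125 = 0.2209 in; L = 16 in.
Weld metal: φR_n = 0.75 × 0.6 × 100 × 0.2209 × 16 = 159.1 kip.
Base metal (shear rupture): φR_n = 0.75 × 0.6 × 70 × 0.4375 × 16 = 220.5 kip.
Governing: weld metal.

φR_n ≈ 159 kip (weld metal governs)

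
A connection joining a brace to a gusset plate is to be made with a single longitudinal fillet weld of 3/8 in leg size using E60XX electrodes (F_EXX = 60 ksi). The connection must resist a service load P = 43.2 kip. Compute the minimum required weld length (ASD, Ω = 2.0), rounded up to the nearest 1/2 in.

Throat t_e = 0.707 × 0.375 = 0.2651 in.
r_n/Ω = (0.6 × 60 × 0.2651) / 2.0 = 4.772 kip/in.
L_req = P / (r_n/Ω) = 43.2 / 4.772 = 9.052 in total.
Round up → use L = 9.5 in.

L = 9.5 in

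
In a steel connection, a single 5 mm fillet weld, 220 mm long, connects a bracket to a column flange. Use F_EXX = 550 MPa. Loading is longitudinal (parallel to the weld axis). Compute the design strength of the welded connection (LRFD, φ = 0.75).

φR_n ≈ 192 kN

Effective throat t_e = 0.707 × 5 = 3.535 mm.
Total length L = 220 mm; A_we = 3.535 × 220 = 777.7 mm².
F_nw = 0.6 F_EXX = 0.6 × 550 = 330 MPa.
φR_n = 0.75 × 330 × 777.7 × 10⁻³ = 192.5 kN.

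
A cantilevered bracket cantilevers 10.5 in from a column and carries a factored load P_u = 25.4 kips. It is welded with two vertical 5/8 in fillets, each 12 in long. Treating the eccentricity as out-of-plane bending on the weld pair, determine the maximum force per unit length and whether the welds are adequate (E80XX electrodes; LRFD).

E80XX → F_EXX = 80 ksi.
L_w = 2 × 12 = 24 in; section modulus (unit throat) S = 2 × L²/6 = 48 in².
Direct shear f_v = P/L_w = 25.4/24 = 1.058 kip/in.
Moment M = P × e = 25.4 × 10.5 = 266.7 kip·in; bending f_b = M/S = 5.556 kip/in.
f_max = √(f_v² + f_b²) = √(1.058² + 5.556²) = 5.656 kip/in.
φr_n = 0.75 × 0.6 × 80 × (0.707 × 0.625) = 15.91 kip/in → adequate.

f_max ≈ 5.66 kip/in; adequate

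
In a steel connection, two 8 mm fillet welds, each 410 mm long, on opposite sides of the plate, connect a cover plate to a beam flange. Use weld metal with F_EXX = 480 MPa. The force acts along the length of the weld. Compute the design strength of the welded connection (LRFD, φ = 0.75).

φR_n ≈ 1000 kN

Effective throat t_e = 0.707 × 8 = 5.656 mm.
Total length L = 820 mm; A_we = 5.656 × 820 = 4638 mm².
F_nw = 0.6 F_EXX = 0.6 × 480 = 288 MPa.
φR_n = 0.75 × 288 × 4638 × 10⁻³ = 1002 kN.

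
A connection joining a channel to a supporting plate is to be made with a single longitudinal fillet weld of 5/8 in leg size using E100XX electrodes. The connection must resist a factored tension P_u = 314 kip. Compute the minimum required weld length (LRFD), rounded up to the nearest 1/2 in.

L = 16 in

E100XX → F_EXX = 100 ksi.
Throat t_e = 0.707 × 0.625 = 0.4419 in.
φr_n = 0.75 × 0.6 × 100 × 0.4419 = 19.88 kip/in.
L_req = P_u / φr_n = 314 / 19.88 = 15.79 in total.
Round up → use L = 16 in.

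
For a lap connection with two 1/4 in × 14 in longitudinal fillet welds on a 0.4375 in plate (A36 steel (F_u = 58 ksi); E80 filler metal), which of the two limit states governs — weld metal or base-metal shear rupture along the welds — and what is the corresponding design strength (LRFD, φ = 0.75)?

φR_n ≈ 178 kip (weld metal governs)

E80XX → F_EXX = 80 ksi.
t_e = 0.707 × 0.25 = 0.1767 in; L = 28 in.
Weld metal: φR_n = 0.75 × 0.6 × 80 × 0.1767 × 28 = 178.2 kip.
Base metal (shear rupture): φR_n = 0.75 × 0.6 × 58 × 0.4375 × 28 = 319.7 kip.
Governing: weld metal.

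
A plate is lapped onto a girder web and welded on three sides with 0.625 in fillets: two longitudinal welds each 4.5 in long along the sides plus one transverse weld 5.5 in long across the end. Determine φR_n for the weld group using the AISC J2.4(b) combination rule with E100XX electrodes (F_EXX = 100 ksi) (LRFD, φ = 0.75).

φR_n ≈ 316 kip

t_e = 0.707 × 0.625 = 0.4419 in.
R_nwl = 0.6 × 100 × 0.4419 × 9 = 238.6 kip (longitudinal, 2 welds).
R_nwt = 0.6 × 100 × 0.4419 × 5.5 = 145.8 kip (transverse, base value).
(i) R_nwl + R_nwt = 384.4 kip; (ii) 0.85 R_nwl + 1.5 R_nwt = 421.5 kip.
R_n = max = 421.5 kip [governs: (ii)]; φR_n = 316.2 kip.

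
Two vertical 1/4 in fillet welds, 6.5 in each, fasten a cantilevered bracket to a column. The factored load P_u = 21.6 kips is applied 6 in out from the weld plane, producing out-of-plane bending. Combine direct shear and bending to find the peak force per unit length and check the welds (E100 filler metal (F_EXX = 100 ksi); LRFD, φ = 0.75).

f_max ≈ 9.35 kip/in; NOT adequate

L_w = 2 × 6.5 = 13 in; section modulus (unit throat) S = 2 × L²/6 = 14.08 in².
Direct shear f_v = P/L_w = 21.6/13 = 1.662 kip/in.
Moment M = P × e = 21.6 × 6 = 129.6 kip·in; bending f_b = M/S = 9.202 kip/in.
f_max = √(f_v² + f_b²) = √(1.662² + 9.202²) = 9.351 kip/in.
φr_n = 0.75 × 0.6 × 100 × (0.707 × 0.25) = 7.954 kip/in → NOT adequate.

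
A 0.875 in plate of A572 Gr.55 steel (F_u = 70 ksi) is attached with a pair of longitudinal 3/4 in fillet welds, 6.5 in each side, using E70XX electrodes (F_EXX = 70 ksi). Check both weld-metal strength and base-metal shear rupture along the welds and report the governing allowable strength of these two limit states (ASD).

R_n/Ω ≈ 145 kips (weld metal governs)

t_e = 0.707 × 0.75 = 0.5302 in; L = 13 in.
Weld metal: R_n/Ω = (1/2.0) × 0.6 × 70 × 0.5302 × 13 = 144.8 kips.
Base metal (shear rupture): R_n/Ω = (1/2.0) × 0.6 × 70 × 0.875 × 13 = 238.9 kips.
Governing: weld metal.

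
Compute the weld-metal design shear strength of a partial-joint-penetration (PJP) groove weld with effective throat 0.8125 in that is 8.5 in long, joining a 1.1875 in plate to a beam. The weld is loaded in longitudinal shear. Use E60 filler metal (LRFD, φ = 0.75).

φR_n ≈ 186 kip

E60XX → F_EXX = 60 ksi.
Effective throat (given) t_e = 0.8125 in.
A_we = 0.8125 × 8.5 = 6.906 in².
F_nw = 0.6 F_EXX = 36 ksi.
φR_n = 0.75 × 36 × 6.906 = 186.5 kip.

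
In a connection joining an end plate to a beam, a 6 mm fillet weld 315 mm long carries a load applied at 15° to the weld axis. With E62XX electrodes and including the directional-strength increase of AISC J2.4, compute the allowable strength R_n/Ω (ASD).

R_n/Ω ≈ 265 kN

E62XX → F_EXX = 620 MPa.
t_e = 0.707 × 6 = 4.242 mm; A_we = 4.242 × 315 = 1336 mm².
Directional factor: 1.0 + 0.5 sin^1.5(15°) = 1.066.
F_nw = 0.6 × 620 × 1.066 = 396.5 MPa.
R_n/Ω = (396.5 × 1336) / 2.0 × 10⁻³ = 264.9 kN.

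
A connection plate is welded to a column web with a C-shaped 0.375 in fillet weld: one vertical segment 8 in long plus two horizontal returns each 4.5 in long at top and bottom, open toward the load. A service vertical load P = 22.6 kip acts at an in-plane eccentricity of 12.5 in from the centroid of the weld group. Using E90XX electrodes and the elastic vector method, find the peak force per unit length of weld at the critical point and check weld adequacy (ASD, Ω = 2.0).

f_max ≈ 7.49 kip/in; NOT adequate

E90XX → F_EXX = 90 ksi.
Total weld length L_w = 17 in. Treat welds as unit-width lines.
Centroid: x̄ = 2×4.5×2.25 / 17 = 1.191 in from the vertical weld.
Polar moment about centroid: J = I_x + I_y = [8³/12 + 2×4.5×4²] + [8×1.191² + 2(4.5³/12 + 4.5×1.059²)] = 223.3 in³.
Direct shear f_v = P/L_w = 22.6 / 17 = 1.329 kip/in (vertical).
Torsion M = P·e = 22.6 × 12.5 = 282.5 kip·in.
Critical point at (x, y) = (3.309, 4) from centroid. f_tx = M·y/J = 5.061 kip/in; f_ty = M·x/J = 4.186 kip/in.
Resultant f_max = √[f_tx² + (f_v + f_ty)²] = √[5.061² + (1.329 + 4.186)²] = 7.485 kip/in.
Capacity per unit length: r_n/Ω = (1/2.0) × 0.6 × 90 × (0.707 × 0.375) = 7.158 kip/in.
7.485 > 7.158 → NOT adequate.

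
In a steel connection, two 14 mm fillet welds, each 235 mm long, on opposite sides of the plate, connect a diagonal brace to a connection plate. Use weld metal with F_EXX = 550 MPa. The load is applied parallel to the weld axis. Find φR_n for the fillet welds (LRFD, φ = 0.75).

Effective throat t_e = 0.707 × 14 = 9.898 mm.
Total length L = 470 mm; A_we = 9.898 × 470 = 4652 mm².
F_nw = 0.6 F_EXX = 0.6 × 550 = 330 MPa.
φR_n = 0.75 × 330 × 4652 × 10⁻³ = 1151 kN.

φR_n ≈ 1150 kN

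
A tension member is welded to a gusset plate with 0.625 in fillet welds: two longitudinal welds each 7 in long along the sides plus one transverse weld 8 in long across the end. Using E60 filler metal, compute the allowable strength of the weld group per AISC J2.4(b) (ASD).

R_n/Ω ≈ 190 kips

E60XX → F_EXX = 60 ksi.
t_e = 0.707 × 0.625 = 0.4419 in.
R_nwl = 0.6 × 60 × 0.4419 × 14 = 222.7 kips (longitudinal, 2 welds).
R_nwt = 0.6 × 60 × 0.4419 × 8 = 127.3 kips (transverse, base value).
(i) R_nwl + R_nwt = 350 kips; (ii) 0.85 R_nwl + 1.5 R_nwt = 380.2 kips.
R_n = max = 380.2 kips [governs: (ii)]; R_n/Ω = 190.1 kips.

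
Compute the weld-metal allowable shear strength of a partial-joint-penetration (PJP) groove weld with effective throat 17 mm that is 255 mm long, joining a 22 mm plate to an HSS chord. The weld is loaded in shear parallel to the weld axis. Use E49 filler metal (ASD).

R_n/Ω ≈ 637 kN

E49XX → F_EXX = 490 MPa.
Effective throat (given) t_e = 17 mm.
A_we = 17 × 255 = 4335 mm².
F_nw = 0.6 F_EXX = 294 MPa.
R_n/Ω = (294 × 4335) / 2.0 × 10⁻³ = 637.2 kN.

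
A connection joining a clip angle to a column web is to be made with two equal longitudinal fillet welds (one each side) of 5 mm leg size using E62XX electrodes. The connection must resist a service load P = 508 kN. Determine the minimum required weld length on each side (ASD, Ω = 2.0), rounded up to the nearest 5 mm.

L = 390 mm on each side

E62XX → F_EXX = 620 MPa.
Throat t_e = 0.707 × 5 = 3.535 mm.
r_n/Ω = (0.6 × 620 × 3.535) / 2.0 = 657.5 N/mm = 0.6575 kN/mm.
L_req = P / (r_n/Ω) = 508 / 0.6575 = 772.6 mm total.
Per side: 772.6 / 2 = 386.3 mm.
Round up → use L = 390 mm on each side.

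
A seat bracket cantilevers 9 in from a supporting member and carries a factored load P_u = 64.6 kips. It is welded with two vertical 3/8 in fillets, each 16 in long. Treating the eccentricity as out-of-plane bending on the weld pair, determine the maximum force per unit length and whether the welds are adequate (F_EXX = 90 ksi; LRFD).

f_max ≈ 7.11 kip/in; adequate

L_w = 2 × 16 = 32 in; section modulus (unit throat) S = 2 × L²/6 = 85.33 in².
Direct shear f_v = P/L_w = 64.6/32 = 2.019 kip/in.
Moment M = P × e = 64.6 × 9 = 581.4 kip·in; bending f_b = M/S = 6.813 kip/in.
f_max = √(f_v² + f_b²) = √(2.019² + 6.813²) = 7.106 kip/in.
φr_n = 0.75 × 0.6 × 90 × (0.707 × 0.375) = 10.74 kip/in → adequate.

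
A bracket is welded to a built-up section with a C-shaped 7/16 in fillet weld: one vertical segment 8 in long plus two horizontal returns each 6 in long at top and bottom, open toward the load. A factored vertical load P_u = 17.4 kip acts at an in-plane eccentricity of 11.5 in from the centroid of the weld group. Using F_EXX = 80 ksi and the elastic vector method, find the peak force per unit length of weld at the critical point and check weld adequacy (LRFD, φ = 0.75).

Total weld length L_w = 20 in. Treat welds as unit-width lines.
Centroid: x̄ = 2×6×3 / 20 = 1.8 in from the vertical weld.
Polar moment about centroid: J = I_x + I_y = [8³/12 + 2×6×4²] + [8×1.8² + 2(6³/12 + 6×1.2²)] = 313.9 in³.
Direct shear f_v = P/L_w = 17.4 / 20 = 0.87 kip/in (vertical).
Torsion M = P·e = 17.4 × 11.5 = 200.1 kip·in.
Critical point at (x, y) = (4.2, 4) from centroid. f_tx = M·y/J = 2.55 kip/in; f_ty = M·x/J = 2.678 kip/in.
Resultant f_max = √[f_tx² + (f_v + f_ty)²] = √[2.55² + (0.87 + 2.678)²] = 4.369 kip/in.
Capacity per unit length: φr_n = 0.75 × 0.6 × 80 × (0.707 × 0.4375) = 11.14 kip/in.
4.369 ≤ 11.14 → adequate.

f_max ≈ 4.37 kip/in; adequate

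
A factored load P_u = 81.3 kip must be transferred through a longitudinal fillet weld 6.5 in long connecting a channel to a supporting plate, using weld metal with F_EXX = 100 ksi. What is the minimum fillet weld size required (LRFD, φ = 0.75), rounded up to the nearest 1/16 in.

w = 7/16 in

Total weld length L = 6.5 in.
Required throat t_e = P_u / (φ × 0.6 F_EXX × L) = 81.3 / (0.75 × 0.6 × 100 × 6.5) = 0.2779 in.
Required leg w = t_e / 0.707 = 0.3931 in → use 7/16 in.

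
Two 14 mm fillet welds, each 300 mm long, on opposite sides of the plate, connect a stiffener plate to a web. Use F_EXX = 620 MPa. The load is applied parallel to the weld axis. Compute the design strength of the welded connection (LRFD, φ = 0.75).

Effective throat t_e = 0.707 × 14 = 9.898 mm.
Total length L = 600 mm; A_we = 9.898 × 600 = 5939 mm².
F_nw = 0.6 F_EXX = 0.6 × 620 = 372 MPa.
φR_n = 0.75 × 372 × 5939 × 10⁻³ = 1657 kN.

φR_n ≈ 1660 kN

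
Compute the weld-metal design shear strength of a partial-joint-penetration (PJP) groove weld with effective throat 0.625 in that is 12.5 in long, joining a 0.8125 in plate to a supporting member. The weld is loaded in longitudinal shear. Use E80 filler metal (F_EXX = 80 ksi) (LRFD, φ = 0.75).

Effective throat (given) t_e = 0.625 in.
A_we = 0.625 × 12.5 = 7.812 in².
F_nw = 0.6 F_EXX = 48 ksi.
φR_n = 0.75 × 48 × 7.812 = 281.2 kip.

φR_n ≈ 281 kip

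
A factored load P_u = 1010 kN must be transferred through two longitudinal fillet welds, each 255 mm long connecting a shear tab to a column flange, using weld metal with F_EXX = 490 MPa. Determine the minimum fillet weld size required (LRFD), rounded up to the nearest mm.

Total weld length L = 510 mm.
Required throat t_e = P_u / (φ × 0.6 F_EXX × L) = 1010 / (0.75 × 0.6 × 490 × 510 × 10⁻³) = 8.981 mm.
Required leg w = t_e / 0.707 = 12.7 mm → use 13 mm.

w = 13 mm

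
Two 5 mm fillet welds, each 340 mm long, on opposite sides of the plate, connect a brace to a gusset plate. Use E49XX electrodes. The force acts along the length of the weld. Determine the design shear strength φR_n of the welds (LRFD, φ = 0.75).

E49XX → F_EXX = 490 MPa.
Effective throat t_e = 0.707 × 5 = 3.535 mm.
Total length L = 680 mm; A_we = 3.535 × 680 = 2404 mm².
F_nw = 0.6 F_EXX = 0.6 × 490 = 294 MPa.
φR_n = 0.75 × 294 × 2404 × 10⁻³ = 530 kN.

φR_n ≈ 530 kN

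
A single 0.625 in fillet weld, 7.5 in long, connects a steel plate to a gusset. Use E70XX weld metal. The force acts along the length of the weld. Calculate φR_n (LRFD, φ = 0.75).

E70XX → F_EXX = 70 ksi.
Effective throat t_e = 0.707 × 0.625 = 0.4419 in.
Total length L = 7.5 in; A_we = 0.4419 × 7.5 = 3.314 in².
F_nw = 0.6 F_EXX = 0.6 × 70 = 42 ksi.
φR_n = 0.75 × 42 × 3.314 = 104.4 kip.

φR_n ≈ 104 kip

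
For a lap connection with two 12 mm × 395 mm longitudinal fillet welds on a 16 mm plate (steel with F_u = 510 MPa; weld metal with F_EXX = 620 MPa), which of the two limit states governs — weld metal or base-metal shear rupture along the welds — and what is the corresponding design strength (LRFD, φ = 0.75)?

φR_n ≈ 1870 kN (weld metal governs)

t_e = 0.707 × 12 = 8.484 mm; L = 790 mm.
Weld metal: φR_n = 0.75 × 0.6 × 620 × 8.484 × 790 × 10⁻³ = 1870 kN.
Base metal (shear rupture): φR_n = 0.75 × 0.6 × 510 × 16 × 790 × 10⁻³ = 2901 kN.
Governing: weld metal.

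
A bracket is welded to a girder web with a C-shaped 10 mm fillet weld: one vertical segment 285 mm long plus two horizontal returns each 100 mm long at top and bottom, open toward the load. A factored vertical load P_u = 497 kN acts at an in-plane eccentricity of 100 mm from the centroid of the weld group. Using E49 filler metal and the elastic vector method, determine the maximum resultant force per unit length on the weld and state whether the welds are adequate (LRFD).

E49XX → F_EXX = 490 MPa.
Total weld length L_w = 485 mm. Treat welds as unit-width lines.
Centroid: x̄ = 2×100×50 / 485 = 20.62 mm from the vertical weld.
Polar moment about centroid: J = I_x + I_y = [285³/12 + 2×100×142.5²] + [285×20.62² + 2(100³/12 + 100×29.38²)] = 6451000 mm³.
Direct shear f_v = P/L_w = 497×10³ / 485 = 1025 N/mm (vertical).
Torsion M = P·e = 497×10³ × 100 = 49700000 N·mm.
Critical point at (x, y) = (79.38, 142.5) from centroid. f_tx = M·y/J = 1098 N/mm; f_ty = M·x/J = 611.6 N/mm.
Resultant f_max = √[f_tx² + (f_v + f_ty)²] = √[1098² + (1025 + 611.6)²] = 1971 N/mm.
Capacity per unit length: φr_n = 0.75 × 0.6 × 490 × (0.707 × 10) = 1559 N/mm.
1971 > 1559 → NOT adequate.

f_max ≈ 1970 N/mm; NOT adequate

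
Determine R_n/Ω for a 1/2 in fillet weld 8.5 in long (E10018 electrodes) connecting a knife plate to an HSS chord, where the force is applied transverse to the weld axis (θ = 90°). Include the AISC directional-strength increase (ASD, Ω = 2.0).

E100XX → F_EXX = 100 ksi.
t_e = 0.707 × 0.5 = 0.3535 in; A_we = 0.3535 × 8.5 = 3.005 in².
Directional factor: 1.0 + 0.5 sin^1.5(90°) = 1.5.
F_nw = 0.6 × 100 × 1.5 = 90 ksi.
R_n/Ω = (90 × 3.005) / 2.0 = 135.2 kip.

R_n/Ω ≈ 135 kip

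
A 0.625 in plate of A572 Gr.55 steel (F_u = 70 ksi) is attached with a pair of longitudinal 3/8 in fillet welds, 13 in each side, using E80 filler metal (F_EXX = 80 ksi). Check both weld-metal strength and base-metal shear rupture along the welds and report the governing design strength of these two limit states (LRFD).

φR_n ≈ 248 kips (weld metal governs)

t_e = 0.707 × 0.375 = 0.2651 in; L = 26 in.
Weld metal: φR_n = 0.75 × 0.6 × 80 × 0.2651 × 26 = 248.2 kips.
Base metal (shear rupture): φR_n = 0.75 × 0.6 × 70 × 0.625 × 26 = 511.9 kips.
Governing: weld metal.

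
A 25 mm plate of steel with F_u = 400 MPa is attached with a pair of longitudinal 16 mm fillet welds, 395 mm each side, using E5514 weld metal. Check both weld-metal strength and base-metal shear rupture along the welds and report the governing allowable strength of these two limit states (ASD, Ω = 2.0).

R_n/Ω ≈ 1470 kN (weld metal governs)

E55XX → F_EXX = 550 MPa.
t_e = 0.707 × 16 = 11.31 mm; L = 790 mm.
Weld metal: R_n/Ω = (1/2.0) × 0.6 × 550 × 11.31 × 790 × 10⁻³ = 1475 kN.
Base metal (shear rupture): R_n/Ω = (1/2.0) × 0.6 × 400 × 25 × 790 × 10⁻³ = 2370 kN.
Governing: weld metal.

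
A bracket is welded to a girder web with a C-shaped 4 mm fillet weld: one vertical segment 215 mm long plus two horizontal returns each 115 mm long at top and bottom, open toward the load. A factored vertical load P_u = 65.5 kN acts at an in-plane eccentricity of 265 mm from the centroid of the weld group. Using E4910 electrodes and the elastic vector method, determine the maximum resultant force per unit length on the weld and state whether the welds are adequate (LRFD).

f_max ≈ 681 N/mm; NOT adequate

E49XX → F_EXX = 490 MPa.
Total weld length L_w = 445 mm. Treat welds as unit-width lines.
Centroid: x̄ = 2×115×57.5 / 445 = 29.72 mm from the vertical weld.
Polar moment about centroid: J = I_x + I_y = [215³/12 + 2×115×107.5²] + [215×29.72² + 2(115³/12 + 115×27.78²)] = 4107000 mm³.
Direct shear f_v = P/L_w = 65.5×10³ / 445 = 147.2 N/mm (vertical).
Torsion M = P·e = 65.5×10³ × 265 = 17358000 N·mm.
Critical point at (x, y) = (85.28, 107.5) from centroid. f_tx = M·y/J = 454.3 N/mm; f_ty = M·x/J = 360.4 N/mm.
Resultant f_max = √[f_tx² + (f_v + f_ty)²] = √[454.3² + (147.2 + 360.4)²] = 681.2 N/mm.
Capacity per unit length: φr_n = 0.75 × 0.6 × 490 × (0.707 × 4) = 623.6 N/mm.
681.2 > 623.6 → NOT adequate.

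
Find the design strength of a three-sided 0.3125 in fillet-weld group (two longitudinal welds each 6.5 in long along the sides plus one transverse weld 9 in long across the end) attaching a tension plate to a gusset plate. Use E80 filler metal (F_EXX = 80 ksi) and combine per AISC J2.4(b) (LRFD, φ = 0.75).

φR_n ≈ 195 kip

t_e = 0.707 × 0.3125 = 0.2209 in.
R_nwl = 0.6 × 80 × 0.2209 × 13 = 137.9 kip (longitudinal, 2 welds).
R_nwt = 0.6 × 80 × 0.2209 × 9 = 95.44 kip (transverse, base value).
(i) R_nwl + R_nwt = 233.3 kip; (ii) 0.85 R_nwl + 1.5 R_nwt = 260.4 kip.
R_n = max = 260.4 kip [governs: (ii)]; φR_n = 195.3 kip.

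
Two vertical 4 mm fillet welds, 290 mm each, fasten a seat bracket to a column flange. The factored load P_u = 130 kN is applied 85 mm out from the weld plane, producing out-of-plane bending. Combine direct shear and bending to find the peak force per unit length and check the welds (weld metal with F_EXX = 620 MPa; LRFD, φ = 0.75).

L_w = 2 × 290 = 580 mm; section modulus (unit throat) S = 2 × L²/6 = 28030 mm².
Direct shear f_v = P/L_w = 130×10³/580 = 224.1 N/mm.
Moment M = P × e = 130×10³ × 85 = 11050000 N·mm; bending f_b = M/S = 394.2 N/mm.
f_max = √(f_v² + f_b²) = √(224.1² + 394.2²) = 453.4 N/mm.
φr_n = 0.75 × 0.6 × 620 × (0.707 × 4) = 789 N/mm → adequate.

f_max ≈ 453 N/mm; adequate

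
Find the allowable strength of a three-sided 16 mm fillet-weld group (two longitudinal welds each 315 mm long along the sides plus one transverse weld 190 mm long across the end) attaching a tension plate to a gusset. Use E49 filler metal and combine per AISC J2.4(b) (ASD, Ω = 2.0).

E49XX → F_EXX = 490 MPa.
t_e = 0.707 × 16 = 11.31 mm.
R_nwl = 0.6 × 490 × 11.31 × 630 × 10⁻³ = 2095 kN (longitudinal, 2 welds).
R_nwt = 0.6 × 490 × 11.31 × 190 × 10⁻³ = 631.9 kN (transverse, base value).
(i) R_nwl + R_nwt = 2727 kN; (ii) 0.85 R_nwl + 1.5 R_nwt = 2729 kN.
R_n = max = 2729 kN [governs: (ii)]; R_n/Ω = 1364 kN.

R_n/Ω ≈ 1360 kN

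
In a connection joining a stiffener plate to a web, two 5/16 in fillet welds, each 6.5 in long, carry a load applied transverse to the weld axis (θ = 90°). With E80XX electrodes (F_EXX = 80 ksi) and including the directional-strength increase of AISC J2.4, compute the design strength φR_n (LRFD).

t_e = 0.707 × 0.3125 = 0.2209 in; A_we = 0.2209 × 13 = 2.872 in².
Directional factor: 1.0 + 0.5 sin^1.5(90°) = 1.5.
F_nw = 0.6 × 80 × 1.5 = 72 ksi.
φR_n = 0.75 × 72 × 2.872 = 155.1 kip.

φR_n ≈ 155 kip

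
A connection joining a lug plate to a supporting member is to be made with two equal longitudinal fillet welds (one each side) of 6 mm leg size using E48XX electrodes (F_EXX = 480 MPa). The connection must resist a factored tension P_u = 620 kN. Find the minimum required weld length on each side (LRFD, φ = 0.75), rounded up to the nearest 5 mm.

Throat t_e = 0.707 × 6 = 4.242 mm.
φr_n = 0.75 × 0.6 × 480 × 4.242 × 10⁻³ = 0.9163 kN/mm.
L_req = P_u / φr_n = 620 / 0.9163 = 676.7 mm total.
Per side: 676.7 / 2 = 338.3 mm.
Round up → use L = 340 mm on each side.

L = 340 mm on each side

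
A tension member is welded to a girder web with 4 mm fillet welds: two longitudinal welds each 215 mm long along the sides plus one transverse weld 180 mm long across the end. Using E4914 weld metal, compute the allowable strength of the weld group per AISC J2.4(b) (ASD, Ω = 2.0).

R_n/Ω ≈ 264 kN

E49XX → F_EXX = 490 MPa.
t_e = 0.707 × 4 = 2.828 mm.
R_nwl = 0.6 × 490 × 2.828 × 430 × 10⁻³ = 357.5 kN (longitudinal, 2 welds).
R_nwt = 0.6 × 490 × 2.828 × 180 × 10⁻³ = 149.7 kN (transverse, base value).
(i) R_nwl + R_nwt = 507.2 kN; (ii) 0.85 R_nwl + 1.5 R_nwt = 528.4 kN.
R_n = max = 528.4 kN [governs: (ii)]; R_n/Ω = 264.2 kN.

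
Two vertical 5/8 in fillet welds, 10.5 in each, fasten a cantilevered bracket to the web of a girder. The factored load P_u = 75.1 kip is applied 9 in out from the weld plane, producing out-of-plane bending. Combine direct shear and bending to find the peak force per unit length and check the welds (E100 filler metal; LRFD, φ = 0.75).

f_max ≈ 18.7 kip/in; adequate

E100XX → F_EXX = 100 ksi.
L_w = 2 × 10.5 = 21 in; section modulus (unit throat) S = 2 × L²/6 = 36.75 in².
Direct shear f_v = P/L_w = 75.1/21 = 3.576 kip/in.
Moment M = P × e = 75.1 × 9 = 675.9 kip·in; bending f_b = M/S = 18.39 kip/in.
f_max = √(f_v² + f_b²) = √(3.576² + 18.39²) = 18.74 kip/in.
φr_n = 0.75 × 0.6 × 100 × (0.707 × 0.625) = 19.88 kip/in → adequate.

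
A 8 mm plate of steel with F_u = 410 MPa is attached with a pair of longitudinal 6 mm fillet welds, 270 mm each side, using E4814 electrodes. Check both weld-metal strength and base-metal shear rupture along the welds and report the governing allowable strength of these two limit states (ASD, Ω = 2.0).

R_n/Ω ≈ 330 kN (weld metal governs)

E48XX → F_EXX = 480 MPa.
t_e = 0.707 × 6 = 4.242 mm; L = 540 mm.
Weld metal: R_n/Ω = (1/2.0) × 0.6 × 480 × 4.242 × 540 × 10⁻³ = 329.9 kN.
Base metal (shear rupture): R_n/Ω = (1/2.0) × 0.6 × 410 × 8 × 540 × 10⁻³ = 531.4 kN.
Governing: weld metal.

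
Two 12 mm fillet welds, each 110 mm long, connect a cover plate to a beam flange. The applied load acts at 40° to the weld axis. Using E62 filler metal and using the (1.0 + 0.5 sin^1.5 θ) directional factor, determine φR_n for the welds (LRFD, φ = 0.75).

φR_n ≈ 655 kN

E62XX → F_EXX = 620 MPa.
t_e = 0.707 × 12 = 8.484 mm; A_we = 8.484 × 220 = 1866 mm².
Directional factor: 1.0 + 0.5 sin^1.5(40°) = 1.258.
F_nw = 0.6 × 620 × 1.258 = 467.9 MPa.
φR_n = 0.75 × 467.9 × 1866 × 10⁻³ = 654.9 kN.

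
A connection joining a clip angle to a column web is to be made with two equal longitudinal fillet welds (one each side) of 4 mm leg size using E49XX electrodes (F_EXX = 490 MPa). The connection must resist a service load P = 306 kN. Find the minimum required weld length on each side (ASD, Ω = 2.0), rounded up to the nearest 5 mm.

Throat t_e = 0.707 × 4 = 2.828 mm.
r_n/Ω = (0.6 × 490 × 2.828) / 2.0 = 415.7 N/mm = 0.4157 kN/mm.
L_req = P / (r_n/Ω) = 306 / 0.4157 = 736.1 mm total.
Per side: 736.1 / 2 = 368 mm.
Round up → use L = 370 mm on each side.

L = 370 mm on each side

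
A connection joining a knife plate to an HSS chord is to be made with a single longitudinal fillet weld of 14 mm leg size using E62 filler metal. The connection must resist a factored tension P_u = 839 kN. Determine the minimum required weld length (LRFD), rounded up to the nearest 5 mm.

E62XX → F_EXX = 620 MPa.
Throat t_e = 0.707 × 14 = 9.898 mm.
φr_n = 0.75 × 0.6 × 620 × 9.898 × 10⁻³ = 2.762 kN/mm.
L_req = P_u / φr_n = 839 / 2.762 = 303.8 mm total.
Round up → use L = 305 mm.

L = 305 mm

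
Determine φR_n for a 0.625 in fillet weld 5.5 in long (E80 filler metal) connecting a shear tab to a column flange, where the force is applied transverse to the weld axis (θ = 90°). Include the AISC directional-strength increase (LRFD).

E80XX → F_EXX = 80 ksi.
t_e = 0.707 × 0.625 = 0.4419 in; A_we = 0.4419 × 5.5 = 2.43 in².
Directional factor: 1.0 + 0.5 sin^1.5(90°) = 1.5.
F_nw = 0.6 × 80 × 1.5 = 72 ksi.
φR_n = 0.75 × 72 × 2.43 = 131.2 kip.

φR_n ≈ 131 kip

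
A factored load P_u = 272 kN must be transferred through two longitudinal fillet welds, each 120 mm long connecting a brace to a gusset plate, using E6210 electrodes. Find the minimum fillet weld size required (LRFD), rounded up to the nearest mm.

E62XX → F_EXX = 620 MPa.
Total weld length L = 240 mm.
Required throat t_e = P_u / (φ × 0.6 F_EXX × L) = 272 / (0.75 × 0.6 × 620 × 240 × 10⁻³) = 4.062 mm.
Required leg w = t_e / 0.707 = 5.746 mm → use 6 mm.

w = 6 mm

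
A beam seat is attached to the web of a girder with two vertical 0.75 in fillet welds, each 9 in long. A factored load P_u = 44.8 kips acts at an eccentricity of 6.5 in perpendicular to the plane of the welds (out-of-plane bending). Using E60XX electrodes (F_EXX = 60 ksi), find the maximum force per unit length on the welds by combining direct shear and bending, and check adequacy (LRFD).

f_max ≈ 11.1 kip/in; adequate

L_w = 2 × 9 = 18 in; section modulus (unit throat) S = 2 × L²/6 = 27 in².
Direct shear f_v = P/L_w = 44.8/18 = 2.489 kip/in.
Moment M = P × e = 44.8 × 6.5 = 291.2 kip·in; bending f_b = M/S = 10.79 kip/in.
f_max = √(f_v² + f_b²) = √(2.489² + 10.79²) = 11.07 kip/in.
φr_n = 0.75 × 0.6 × 60 × (0.707 × 0.75) = 14.32 kip/in → adequate.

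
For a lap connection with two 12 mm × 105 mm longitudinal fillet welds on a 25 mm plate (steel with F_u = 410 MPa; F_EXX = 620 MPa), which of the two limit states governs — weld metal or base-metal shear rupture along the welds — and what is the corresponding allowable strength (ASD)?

t_e = 0.707 × 12 = 8.484 mm; L = 210 mm.
Weld metal: R_n/Ω = (1/2.0) × 0.6 × 620 × 8.484 × 210 × 10⁻³ = 331.4 kN.
Base metal (shear rupture): R_n/Ω = (1/2.0) × 0.6 × 410 × 25 × 210 × 10⁻³ = 645.8 kN.
Governing: weld metal.

R_n/Ω ≈ 331 kN (weld metal governs)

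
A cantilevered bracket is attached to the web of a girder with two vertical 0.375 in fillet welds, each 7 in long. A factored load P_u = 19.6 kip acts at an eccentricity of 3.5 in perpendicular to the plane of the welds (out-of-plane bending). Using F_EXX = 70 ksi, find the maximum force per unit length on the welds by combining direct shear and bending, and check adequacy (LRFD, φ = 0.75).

f_max ≈ 4.43 kip/in; adequate

L_w = 2 × 7 = 14 in; section modulus (unit throat) S = 2 × L²/6 = 16.33 in².
Direct shear f_v = P/L_w = 19.6/14 = 1.4 kip/in.
Moment M = P × e = 19.6 × 3.5 = 68.6 kip·in; bending f_b = M/S = 4.2 kip/in.
f_max = √(f_v² + f_b²) = √(1.4² + 4.2²) = 4.427 kip/in.
φr_n = 0.75 × 0.6 × 70 × (0.707 × 0.375) = 8.351 kip/in → adequate.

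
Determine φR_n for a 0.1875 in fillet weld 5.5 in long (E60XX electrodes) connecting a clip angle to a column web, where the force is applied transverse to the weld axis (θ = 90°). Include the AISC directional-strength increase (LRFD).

E60XX → F_EXX = 60 ksi.
t_e = 0.707 × 0.1875 = 0.1326 in; A_we = 0.1326 × 5.5 = 0.7291 in².
Directional factor: 1.0 + 0.5 sin^1.5(90°) = 1.5.
F_nw = 0.6 × 60 × 1.5 = 54 ksi.
φR_n = 0.75 × 54 × 0.7291 = 29.53 kips.

φR_n ≈ 29.5 kips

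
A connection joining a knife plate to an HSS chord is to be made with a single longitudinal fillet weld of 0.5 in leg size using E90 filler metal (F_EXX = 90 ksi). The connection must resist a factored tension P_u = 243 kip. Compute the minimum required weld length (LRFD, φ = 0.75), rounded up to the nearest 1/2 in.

Throat t_e = 0.707 × 0.5 = 0.3535 in.
φr_n = 0.75 × 0.6 × 90 × 0.3535 = 14.32 kip/in.
L_req = P_u / φr_n = 243 / 14.32 = 16.97 in total.
Round up → use L = 17 in.

L = 17 in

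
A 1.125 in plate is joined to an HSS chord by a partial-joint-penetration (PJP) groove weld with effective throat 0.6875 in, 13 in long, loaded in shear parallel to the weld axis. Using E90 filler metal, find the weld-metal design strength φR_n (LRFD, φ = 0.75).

φR_n ≈ 362 kip

E90XX → F_EXX = 90 ksi.
Effective throat (given) t_e = 0.6875 in.
A_we = 0.6875 × 13 = 8.938 in².
F_nw = 0.6 F_EXX = 54 ksi.
φR_n = 0.75 × 54 × 8.938 = 362 kip.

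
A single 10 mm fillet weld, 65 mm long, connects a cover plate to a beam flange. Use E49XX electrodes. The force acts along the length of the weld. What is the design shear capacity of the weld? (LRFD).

φR_n ≈ 101 kN

E49XX → F_EXX = 490 MPa.
Effective throat t_e = 0.707 × 10 = 7.07 mm.
Total length L = 65 mm; A_we = 7.07 × 65 = 459.5 mm².
F_nw = 0.6 F_EXX = 0.6 × 490 = 294 MPa.
φR_n = 0.75 × 294 × 459.5 × 10⁻³ = 101.3 kN.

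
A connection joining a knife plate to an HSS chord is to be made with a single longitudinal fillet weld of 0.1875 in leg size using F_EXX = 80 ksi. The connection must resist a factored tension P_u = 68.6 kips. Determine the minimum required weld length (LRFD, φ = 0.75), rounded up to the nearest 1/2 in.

Throat t_e = 0.707 × 0.1875 = 0.1326 in.
φr_n = 0.75 × 0.6 × 80 × 0.1326 = 4.772 kips/in.
L_req = P_u / φr_n = 68.6 / 4.772 = 14.37 in total.
Round up → use L = 14.5 in.

L = 14.5 in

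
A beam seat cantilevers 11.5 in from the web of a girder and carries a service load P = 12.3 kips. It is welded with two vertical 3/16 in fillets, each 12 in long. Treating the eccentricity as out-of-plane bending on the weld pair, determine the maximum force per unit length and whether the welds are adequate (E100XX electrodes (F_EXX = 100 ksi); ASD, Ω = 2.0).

f_max ≈ 2.99 kip/in; adequate

L_w = 2 × 12 = 24 in; section modulus (unit throat) S = 2 × L²/6 = 48 in².
Direct shear f_v = P/L_w = 12.3/24 = 0.5125 kip/in.
Moment M = P × e = 12.3 × 11.5 = 141.45 kip·in; bending f_b = M/S = 2.947 kip/in.
f_max = √(f_v² + f_b²) = √(0.5125² + 2.947²) = 2.991 kip/in.
r_n/Ω = (1/2.0) × 0.6 × 100 × (0.707 × 0.1875) = 3.977 kip/in → adequate.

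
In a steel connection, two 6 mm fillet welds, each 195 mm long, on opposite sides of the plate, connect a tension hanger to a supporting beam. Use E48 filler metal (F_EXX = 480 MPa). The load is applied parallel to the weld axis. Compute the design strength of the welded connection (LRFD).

Effective throat t_e = 0.707 × 6 = 4.242 mm.
Total length L = 390 mm; A_we = 4.242 × 390 = 1654 mm².
F_nw = 0.6 F_EXX = 0.6 × 480 = 288 MPa.
φR_n = 0.75 × 288 × 1654 × 10⁻³ = 357.3 kN.

φR_n ≈ 357 kN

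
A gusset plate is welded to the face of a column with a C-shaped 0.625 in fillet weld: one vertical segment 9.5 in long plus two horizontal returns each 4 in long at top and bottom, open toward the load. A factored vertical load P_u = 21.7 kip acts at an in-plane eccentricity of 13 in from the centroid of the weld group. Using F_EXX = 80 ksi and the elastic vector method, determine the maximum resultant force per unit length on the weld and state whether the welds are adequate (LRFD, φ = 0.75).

Total weld length L_w = 17.5 in. Treat welds as unit-width lines.
Centroid: x̄ = 2×4×2 / 17.5 = 0.9143 in from the vertical weld.
Polar moment about centroid: J = I_x + I_y = [9.5³/12 + 2×4×4.75²] + [9.5×0.9143² + 2(4³/12 + 4×1.086²)] = 280 in³.
Direct shear f_v = P/L_w = 21.7 / 17.5 = 1.24 kip/in (vertical).
Torsion M = P·e = 21.7 × 13 = 282.1 kip·in.
Critical point at (x, y) = (3.086, 4.75) from centroid. f_tx = M·y/J = 4.786 kip/in; f_ty = M·x/J = 3.109 kip/in.
Resultant f_max = √[f_tx² + (f_v + f_ty)²] = √[4.786² + (1.24 + 3.109)²] = 6.467 kip/in.
Capacity per unit length: φr_n = 0.75 × 0.6 × 80 × (0.707 × 0.625) = 15.91 kip/in.
6.467 ≤ 15.91 → adequate.

f_max ≈ 6.47 kip/in; adequate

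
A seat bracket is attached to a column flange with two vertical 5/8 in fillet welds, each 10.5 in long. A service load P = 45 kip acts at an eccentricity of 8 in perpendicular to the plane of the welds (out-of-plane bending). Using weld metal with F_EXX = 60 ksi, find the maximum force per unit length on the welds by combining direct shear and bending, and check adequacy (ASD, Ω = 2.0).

f_max ≈ 10 kip/in; NOT adequate

L_w = 2 × 10.5 = 21 in; section modulus (unit throat) S = 2 × L²/6 = 36.75 in².
Direct shear f_v = P/L_w = 45/21 = 2.143 kip/in.
Moment M = P × e = 45 × 8 = 360 kip·in; bending f_b = M/S = 9.796 kip/in.
f_max = √(f_v² + f_b²) = √(2.143² + 9.796²) = 10.03 kip/in.
r_n/Ω = (1/2.0) × 0.6 × 60 × (0.707 × 0.625) = 7.954 kip/in → NOT adequate.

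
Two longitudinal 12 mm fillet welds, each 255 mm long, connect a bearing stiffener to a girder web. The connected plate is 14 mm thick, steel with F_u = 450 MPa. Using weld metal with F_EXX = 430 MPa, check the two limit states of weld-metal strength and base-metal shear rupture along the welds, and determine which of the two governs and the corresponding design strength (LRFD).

t_e = 0.707 × 12 = 8.484 mm; L = 510 mm.
Weld metal: φR_n = 0.75 × 0.6 × 430 × 8.484 × 510 × 10⁻³ = 837.2 kN.
Base metal (shear rupture): φR_n = 0.75 × 0.6 × 450 × 14 × 510 × 10⁻³ = 1446 kN.
Governing: weld metal.

φR_n ≈ 837 kN (weld metal governs)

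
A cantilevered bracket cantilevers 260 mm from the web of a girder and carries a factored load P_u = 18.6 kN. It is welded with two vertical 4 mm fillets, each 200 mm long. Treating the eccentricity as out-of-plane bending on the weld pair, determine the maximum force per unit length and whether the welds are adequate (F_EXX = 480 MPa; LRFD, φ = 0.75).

L_w = 2 × 200 = 400 mm; section modulus (unit throat) S = 2 × L²/6 = 13330 mm².
Direct shear f_v = P/L_w = 18.6×10³/400 = 46.5 N/mm.
Moment M = P × e = 18.6×10³ × 260 = 4836000 N·mm; bending f_b = M/S = 362.7 N/mm.
f_max = √(f_v² + f_b²) = √(46.5² + 362.7²) = 365.7 N/mm.
φr_n = 0.75 × 0.6 × 480 × (0.707 × 4) = 610.8 N/mm → adequate.

f_max ≈ 366 N/mm; adequate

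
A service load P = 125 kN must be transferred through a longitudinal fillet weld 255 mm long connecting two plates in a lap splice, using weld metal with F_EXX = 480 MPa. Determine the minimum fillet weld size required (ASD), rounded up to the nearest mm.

Total weld length L = 255 mm.
Required throat t_e = P × Ω / (0.6 F_EXX × L) = 125 × 2.0 / (0.6 × 480 × 255 × 10⁻³) = 3.404 mm.
Required leg w = t_e / 0.707 = 4.815 mm → use 5 mm.

w = 5 mm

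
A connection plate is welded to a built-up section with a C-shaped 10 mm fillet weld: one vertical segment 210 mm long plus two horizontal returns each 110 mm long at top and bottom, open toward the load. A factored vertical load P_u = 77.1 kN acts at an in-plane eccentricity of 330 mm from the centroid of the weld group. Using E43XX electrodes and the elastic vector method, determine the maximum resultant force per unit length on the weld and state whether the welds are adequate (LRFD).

f_max ≈ 1020 N/mm; adequate

E43XX → F_EXX = 430 MPa.
Total weld length L_w = 430 mm. Treat welds as unit-width lines.
Centroid: x̄ = 2×110×55 / 430 = 28.14 mm from the vertical weld.
Polar moment about centroid: J = I_x + I_y = [210³/12 + 2×110×105²] + [210×28.14² + 2(110³/12 + 110×26.86²)] = 3744000 mm³.
Direct shear f_v = P/L_w = 77.1×10³ / 430 = 179.3 N/mm (vertical).
Torsion M = P·e = 77.1×10³ × 330 = 25443000 N·mm.
Critical point at (x, y) = (81.86, 105) from centroid. f_tx = M·y/J = 713.5 N/mm; f_ty = M·x/J = 556.3 N/mm.
Resultant f_max = √[f_tx² + (f_v + f_ty)²] = √[713.5² + (179.3 + 556.3)²] = 1025 N/mm.
Capacity per unit length: φr_n = 0.75 × 0.6 × 430 × (0.707 × 10) = 1368 N/mm.
1025 ≤ 1368 → adequate.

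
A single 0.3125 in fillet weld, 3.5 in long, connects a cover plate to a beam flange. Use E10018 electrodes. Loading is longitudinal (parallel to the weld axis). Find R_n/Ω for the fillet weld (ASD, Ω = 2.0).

R_n/Ω ≈ 23.2 kip

E100XX → F_EXX = 100 ksi.
Effective throat t_e = 0.707 × 0.3125 = 0.2209 in.
Total length L = 3.5 in; A_we = 0.2209 × 3.5 = 0.7733 in².
F_nw = 0.6 F_EXX = 0.6 × 100 = 60 ksi.
R_n = 60 × 0.7733 = 46.4 kip; R_n/Ω = 46.4/2.0 = 23.2 kip.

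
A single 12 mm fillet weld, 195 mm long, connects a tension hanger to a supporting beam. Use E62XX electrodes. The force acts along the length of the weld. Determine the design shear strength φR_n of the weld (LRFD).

E62XX → F_EXX = 620 MPa.
Effective throat t_e = 0.707 × 12 = 8.484 mm.
Total length L = 195 mm; A_we = 8.484 × 195 = 1654 mm².
F_nw = 0.6 F_EXX = 0.6 × 620 = 372 MPa.
φR_n = 0.75 × 372 × 1654 × 10⁻³ = 461.6 kN.

φR_n ≈ 462 kN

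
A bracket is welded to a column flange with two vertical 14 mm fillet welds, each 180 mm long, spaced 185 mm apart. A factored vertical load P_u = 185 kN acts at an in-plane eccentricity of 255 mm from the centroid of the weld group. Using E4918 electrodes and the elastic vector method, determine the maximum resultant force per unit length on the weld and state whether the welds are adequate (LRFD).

f_max ≈ 1900 N/mm; adequate

E49XX → F_EXX = 490 MPa.
Total weld length L_w = 360 mm. Treat welds as unit-width lines.
Polar moment about centroid: J = 2[d³/12 + d(b/2)²] = 2[180³/12 + 180×92.5²] = 4052000 mm³.
Direct shear f_v = P/L_w = 185×10³ / 360 = 513.9 N/mm (vertical).
Torsion M = P·e = 185×10³ × 255 = 47175000 N·mm.
Critical point at (x, y) = (92.5, 90) from centroid. f_tx = M·y/J = 1048 N/mm; f_ty = M·x/J = 1077 N/mm.
Resultant f_max = √[f_tx² + (f_v + f_ty)²] = √[1048² + (513.9 + 1077)²] = 1905 N/mm.
Capacity per unit length: φr_n = 0.75 × 0.6 × 490 × (0.707 × 14) = 2183 N/mm.
1905 ≤ 2183 → adequate.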